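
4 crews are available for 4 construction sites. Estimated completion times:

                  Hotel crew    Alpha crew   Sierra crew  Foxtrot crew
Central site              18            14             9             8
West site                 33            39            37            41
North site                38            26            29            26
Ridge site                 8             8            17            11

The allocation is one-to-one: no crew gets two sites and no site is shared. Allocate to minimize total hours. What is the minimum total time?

Treat this as an assignment problem: match each crew to one site.
Optimal: Hotel crew→West site (33 hours), Alpha crew→Ridge site (8 hours), Sierra crew→Central site (9 hours), Foxtrot crew→North site (26 hours) — total 33+8+9+26 = 76 hours.
Column-greedy (each site in turn goes to its cheapest remaining crew) gives 84 hours, worse by 8.
Next-best assignment: Hotel crew→West site, Alpha crew→Ridge site, Sierra crew→North site, Foxtrot crew→Central site = 78 hours.
Swapping Sierra crew↔Hotel crew (Sierra crew→West site 37 hours, Hotel crew→Central site 18 hours) adds 13.

Minimum total: 76 hours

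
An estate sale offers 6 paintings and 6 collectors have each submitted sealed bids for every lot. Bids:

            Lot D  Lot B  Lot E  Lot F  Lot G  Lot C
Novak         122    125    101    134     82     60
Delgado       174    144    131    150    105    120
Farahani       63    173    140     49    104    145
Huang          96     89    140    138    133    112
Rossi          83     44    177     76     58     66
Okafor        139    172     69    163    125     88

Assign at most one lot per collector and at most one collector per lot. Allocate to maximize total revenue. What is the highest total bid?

Optimal: Novak→Lot F ($134), Delgado→Lot D ($174), Farahani→Lot C ($145), Huang→Lot G ($133), Rossi→Lot E ($177), Okafor→Lot B ($172) — total 134+174+145+133+177+172 = $935.
Max-entry greedy (repeatedly take the single best remaining cell) gives $880, worse by 55.

Maximum total: $935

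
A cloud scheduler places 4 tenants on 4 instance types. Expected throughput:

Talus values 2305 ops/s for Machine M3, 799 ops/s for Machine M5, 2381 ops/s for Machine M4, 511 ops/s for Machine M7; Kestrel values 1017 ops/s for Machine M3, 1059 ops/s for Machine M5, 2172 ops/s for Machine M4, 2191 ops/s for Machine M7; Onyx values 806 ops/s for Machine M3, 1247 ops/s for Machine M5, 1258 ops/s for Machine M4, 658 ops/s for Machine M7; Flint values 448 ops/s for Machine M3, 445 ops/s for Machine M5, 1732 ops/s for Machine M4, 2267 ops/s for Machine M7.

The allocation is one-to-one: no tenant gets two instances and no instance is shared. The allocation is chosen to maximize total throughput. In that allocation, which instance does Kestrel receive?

This is the linear assignment problem.
Optimal: Talus→Machine M3 (2305 ops/s), Kestrel→Machine M4 (2172 ops/s), Onyx→Machine M5 (1247 ops/s), Flint→Machine M7 (2267 ops/s) — total 2305+2172+1247+2267 = 7991 ops/s.
Swapping Onyx↔Kestrel (Onyx→Machine M4 1258 ops/s, Kestrel→Machine M5 1059 ops/s) loses 1102.
Kestrel's own top instance is Machine M7 (2191 ops/s), but forcing Kestrel→Machine M7 and reassigning the rest optimally gives only 7475 ops/s — worse by 516.

Kestrel receives Machine M4.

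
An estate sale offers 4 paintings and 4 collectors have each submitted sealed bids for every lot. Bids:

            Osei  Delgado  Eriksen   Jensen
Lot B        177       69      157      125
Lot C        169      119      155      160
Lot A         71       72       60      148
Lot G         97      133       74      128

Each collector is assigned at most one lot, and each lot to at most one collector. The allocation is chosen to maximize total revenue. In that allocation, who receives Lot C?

Eriksen receives Lot C.

Optimal: Osei→Lot B ($177), Delgado→Lot G ($133), Eriksen→Lot C ($155), Jensen→Lot A ($148) — total 177+133+155+148 = $613.
Column-greedy (each lot in turn goes to its best remaining collector) gives $483, worse by 130.
Eriksen's own top lot is Lot B ($157), but forcing Eriksen→Lot B and reassigning the rest optimally gives only $607 — worse by 6.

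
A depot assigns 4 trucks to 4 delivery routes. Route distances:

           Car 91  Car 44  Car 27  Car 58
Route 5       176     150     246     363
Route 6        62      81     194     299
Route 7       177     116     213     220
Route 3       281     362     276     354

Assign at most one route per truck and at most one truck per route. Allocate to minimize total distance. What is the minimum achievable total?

Treat this as an assignment problem: match each truck to one route.
Optimal: Car 91→Route 6 (62 km), Car 44→Route 5 (150 km), Car 27→Route 3 (276 km), Car 58→Route 7 (220 km) — total 62+150+276+220 = 708 km.
Min-entry greedy (repeatedly take the single cheapest remaining cell) gives 778 km, worse by 70.
Next-best assignment: Car 91→Route 5, Car 44→Route 6, Car 27→Route 3, Car 58→Route 7 = 753 km.
Swapping Car 91↔Car 58 (Car 91→Route 7 177 km, Car 58→Route 6 299 km) adds 194.
Checked against all permutations: 708 km is optimal.

Minimum total: 708 km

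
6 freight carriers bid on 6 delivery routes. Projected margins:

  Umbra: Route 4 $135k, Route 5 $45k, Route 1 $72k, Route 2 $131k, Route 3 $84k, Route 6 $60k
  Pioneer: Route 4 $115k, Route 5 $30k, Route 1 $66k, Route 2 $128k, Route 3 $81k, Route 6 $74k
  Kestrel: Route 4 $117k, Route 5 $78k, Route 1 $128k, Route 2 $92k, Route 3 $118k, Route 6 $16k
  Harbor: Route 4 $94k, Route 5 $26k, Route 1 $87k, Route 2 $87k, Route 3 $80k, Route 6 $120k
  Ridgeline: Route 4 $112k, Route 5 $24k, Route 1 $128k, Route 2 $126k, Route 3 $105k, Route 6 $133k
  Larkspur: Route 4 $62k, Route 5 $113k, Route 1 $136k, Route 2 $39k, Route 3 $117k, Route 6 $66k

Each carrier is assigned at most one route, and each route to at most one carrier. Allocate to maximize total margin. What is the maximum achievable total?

Max total: $742k

This is the linear assignment problem.
Optimal: Umbra→Route 4 ($135k), Pioneer→Route 2 ($128k), Kestrel→Route 3 ($118k), Harbor→Route 6 ($120k), Ridgeline→Route 1 ($128k), Larkspur→Route 5 ($113k) — total 135+128+118+120+128+113 = $742k.
Column-greedy (each route in turn goes to its best remaining carrier) gives $729k, worse by 13.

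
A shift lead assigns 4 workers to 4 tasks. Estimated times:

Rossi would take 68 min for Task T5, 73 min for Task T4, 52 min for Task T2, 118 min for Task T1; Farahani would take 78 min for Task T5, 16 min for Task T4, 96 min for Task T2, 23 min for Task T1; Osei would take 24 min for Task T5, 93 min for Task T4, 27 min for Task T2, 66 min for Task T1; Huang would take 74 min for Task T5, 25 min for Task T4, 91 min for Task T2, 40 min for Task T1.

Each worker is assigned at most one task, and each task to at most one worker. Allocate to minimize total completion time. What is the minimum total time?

Treat this as an assignment problem: match each worker to one task.
Optimal: Rossi→Task T2 (52 min), Farahani→Task T1 (23 min), Osei→Task T5 (24 min), Huang→Task T4 (25 min) — total 52+23+24+25 = 124 min.
Column-greedy (each task in turn goes to its cheapest remaining worker) gives 132 min, worse by 8.

Minimum total: 124 min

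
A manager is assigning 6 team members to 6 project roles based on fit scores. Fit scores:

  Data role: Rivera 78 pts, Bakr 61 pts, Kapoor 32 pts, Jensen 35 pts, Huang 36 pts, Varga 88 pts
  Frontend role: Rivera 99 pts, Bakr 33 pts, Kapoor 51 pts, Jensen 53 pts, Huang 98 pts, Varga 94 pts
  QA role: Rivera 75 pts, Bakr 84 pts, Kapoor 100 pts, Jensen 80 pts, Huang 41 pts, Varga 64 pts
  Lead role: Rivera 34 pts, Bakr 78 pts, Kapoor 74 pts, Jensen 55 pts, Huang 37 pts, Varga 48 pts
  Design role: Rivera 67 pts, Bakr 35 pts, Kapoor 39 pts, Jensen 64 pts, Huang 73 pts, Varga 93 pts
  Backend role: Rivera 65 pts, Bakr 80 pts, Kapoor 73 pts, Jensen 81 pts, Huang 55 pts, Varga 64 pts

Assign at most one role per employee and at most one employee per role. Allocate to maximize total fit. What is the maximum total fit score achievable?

Max total: 528 pts

This is the linear assignment problem.
Optimal: Rivera→Data role (78 pts), Bakr→Lead role (78 pts), Kapoor→QA role (100 pts), Jensen→Backend role (81 pts), Huang→Frontend role (98 pts), Varga→Design role (93 pts) — total 78+78+100+81+98+93 = 528 pts.
Next-best assignment: Rivera→Frontend role, Bakr→Lead role, Kapoor→QA role, Jensen→Backend role, Huang→Design role, Varga→Data role = 519 pts.
Swapping Huang↔Varga (Huang→Design role 73 pts, Varga→Frontend role 94 pts) loses 24.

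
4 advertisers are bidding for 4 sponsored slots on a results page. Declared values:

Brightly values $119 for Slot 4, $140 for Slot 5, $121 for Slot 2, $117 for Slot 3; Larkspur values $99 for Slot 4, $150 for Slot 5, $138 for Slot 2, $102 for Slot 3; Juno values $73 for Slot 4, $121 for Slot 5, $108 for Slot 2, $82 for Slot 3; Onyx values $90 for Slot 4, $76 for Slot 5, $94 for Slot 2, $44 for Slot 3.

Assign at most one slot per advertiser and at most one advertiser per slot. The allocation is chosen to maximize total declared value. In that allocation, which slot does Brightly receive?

Optimal: Brightly→Slot 3 ($117), Larkspur→Slot 2 ($138), Juno→Slot 5 ($121), Onyx→Slot 4 ($90) — total 117+138+121+90 = $466.
Column-greedy (each slot in turn goes to its best remaining advertiser) gives $421, worse by 45.
Swapping Larkspur↔Onyx (Larkspur→Slot 4 $99, Onyx→Slot 2 $94) loses 35.
No other one-to-one assignment exceeds $466.
Brightly's own top slot is Slot 5 ($140), but forcing Brightly→Slot 5 and reassigning the rest optimally gives only $450 — worse by 16.

Brightly receives Slot 3.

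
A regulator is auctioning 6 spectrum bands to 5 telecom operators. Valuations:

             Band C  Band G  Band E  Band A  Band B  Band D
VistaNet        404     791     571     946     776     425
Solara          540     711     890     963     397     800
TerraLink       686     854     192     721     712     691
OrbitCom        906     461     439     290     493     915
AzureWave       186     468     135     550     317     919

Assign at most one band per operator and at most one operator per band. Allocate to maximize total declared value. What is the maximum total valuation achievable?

Max total: $4515M

This is the linear assignment problem.
Optimal: VistaNet→Band A ($946M), Solara→Band E ($890M), TerraLink→Band G ($854M), OrbitCom→Band C ($906M), AzureWave→Band D ($919M) — total 946+890+854+906+919 = $4515M.
Swapping AzureWave↔OrbitCom (AzureWave→Band C $186M, OrbitCom→Band D $915M) loses 724.
Every other assignment is strictly worse.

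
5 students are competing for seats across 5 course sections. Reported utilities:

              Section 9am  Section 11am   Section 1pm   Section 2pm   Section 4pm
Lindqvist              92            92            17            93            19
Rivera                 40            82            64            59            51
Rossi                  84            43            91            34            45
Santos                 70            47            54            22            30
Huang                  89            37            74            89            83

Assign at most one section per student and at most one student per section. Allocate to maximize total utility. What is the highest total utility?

Maximum total: 419 points

Optimal: Lindqvist→Section 2pm (93 points), Rivera→Section 11am (82 points), Rossi→Section 1pm (91 points), Santos→Section 9am (70 points), Huang→Section 4pm (83 points) — total 93+82+91+70+83 = 419 points.
Max-entry greedy (repeatedly take the single best remaining cell) gives 385 points, worse by 34.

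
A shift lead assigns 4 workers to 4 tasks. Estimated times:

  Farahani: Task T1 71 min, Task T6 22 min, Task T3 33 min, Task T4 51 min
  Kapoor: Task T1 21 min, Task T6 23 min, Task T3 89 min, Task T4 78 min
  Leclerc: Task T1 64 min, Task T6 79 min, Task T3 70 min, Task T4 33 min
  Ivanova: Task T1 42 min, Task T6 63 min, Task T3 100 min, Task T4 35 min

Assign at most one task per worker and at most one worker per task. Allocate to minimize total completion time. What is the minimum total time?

Min total: 131 min

Optimal: Farahani→Task T3 (33 min), Kapoor→Task T6 (23 min), Leclerc→Task T4 (33 min), Ivanova→Task T1 (42 min) — total 33+23+33+42 = 131 min.
Min-entry greedy (repeatedly take the single cheapest remaining cell) gives 176 min, worse by 45.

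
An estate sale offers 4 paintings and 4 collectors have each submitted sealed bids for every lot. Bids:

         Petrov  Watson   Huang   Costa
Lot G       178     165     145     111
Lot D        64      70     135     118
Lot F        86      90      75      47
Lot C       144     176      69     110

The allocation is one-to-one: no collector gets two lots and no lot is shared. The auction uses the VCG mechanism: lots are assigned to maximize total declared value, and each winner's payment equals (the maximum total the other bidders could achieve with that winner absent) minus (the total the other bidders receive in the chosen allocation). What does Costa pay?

Costa pays $60.

Efficient allocation: Petrov→Lot G ($178), Watson→Lot C ($176), Huang→Lot F ($75), Costa→Lot D ($118); total welfare W = $547.
Costa receives Lot D at value $118, so the others get W − 118 = $429.
Without Costa: best allocation of the remaining 3 bidders over all 4 lots is Petrov→Lot G ($178), Watson→Lot C ($176), Huang→Lot D ($135), total $489.
VCG payment = (others' best without Costa) − (others' welfare with Costa) = 489 − 429 = $60.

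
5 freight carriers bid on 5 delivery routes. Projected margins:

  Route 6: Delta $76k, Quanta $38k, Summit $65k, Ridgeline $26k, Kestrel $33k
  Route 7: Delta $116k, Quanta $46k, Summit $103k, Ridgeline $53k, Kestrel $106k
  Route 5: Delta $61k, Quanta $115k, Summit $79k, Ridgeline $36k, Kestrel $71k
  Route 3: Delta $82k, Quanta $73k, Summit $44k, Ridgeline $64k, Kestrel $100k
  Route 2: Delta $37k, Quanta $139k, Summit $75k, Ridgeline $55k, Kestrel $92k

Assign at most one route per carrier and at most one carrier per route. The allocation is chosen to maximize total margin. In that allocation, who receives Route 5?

Summit receives Route 5.

Optimal: Delta→Route 6 ($76k), Quanta→Route 2 ($139k), Summit→Route 5 ($79k), Ridgeline→Route 3 ($64k), Kestrel→Route 7 ($106k) — total 76+139+79+64+106 = $464k.
Row-greedy (each carrier in turn takes its best remaining route) gives $431k, worse by 33.
Summit's own top route is Route 7 ($103k), but forcing Summit→Route 7 and reassigning the rest optimally gives only $454k — worse by 10.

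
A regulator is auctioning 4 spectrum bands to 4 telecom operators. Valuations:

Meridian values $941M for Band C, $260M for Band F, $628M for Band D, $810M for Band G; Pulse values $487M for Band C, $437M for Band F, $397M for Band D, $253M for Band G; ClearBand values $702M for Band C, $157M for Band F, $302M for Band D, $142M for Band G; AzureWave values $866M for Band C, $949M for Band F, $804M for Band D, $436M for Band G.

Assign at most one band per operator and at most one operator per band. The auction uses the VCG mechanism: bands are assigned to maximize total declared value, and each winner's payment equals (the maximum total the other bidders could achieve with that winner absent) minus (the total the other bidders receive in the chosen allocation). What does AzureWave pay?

AzureWave pays $40M.

Efficient allocation: Meridian→Band G ($810M), Pulse→Band D ($397M), ClearBand→Band C ($702M), AzureWave→Band F ($949M); total welfare W = $2858M.
AzureWave receives Band F at value $949M, so the others get W − 949 = $1909M.
Without AzureWave: best allocation of the remaining 3 bidders over all 4 bands is Meridian→Band G ($810M), Pulse→Band F ($437M), ClearBand→Band C ($702M), total $1949M.
VCG payment = (others' best without AzureWave) − (others' welfare with AzureWave) = 1949 − 1909 = $40M.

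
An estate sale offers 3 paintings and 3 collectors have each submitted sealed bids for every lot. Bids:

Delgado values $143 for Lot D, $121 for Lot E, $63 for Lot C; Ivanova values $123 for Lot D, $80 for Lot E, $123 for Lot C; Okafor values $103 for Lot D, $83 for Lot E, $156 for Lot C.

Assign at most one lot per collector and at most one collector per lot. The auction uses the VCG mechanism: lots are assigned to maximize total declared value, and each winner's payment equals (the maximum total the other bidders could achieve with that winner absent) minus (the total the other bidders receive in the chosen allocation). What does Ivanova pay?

Ivanova pays $22.

Efficient allocation: Delgado→Lot E ($121), Ivanova→Lot D ($123), Okafor→Lot C ($156); total welfare W = $400.
Ivanova receives Lot D at value $123, so the others get W − 123 = $277.
Without Ivanova: best allocation of the remaining 2 bidders over all 3 lots is Delgado→Lot D ($143), Okafor→Lot C ($156), total $299.
VCG payment = (others' best without Ivanova) − (others' welfare with Ivanova) = 299 − 277 = $22.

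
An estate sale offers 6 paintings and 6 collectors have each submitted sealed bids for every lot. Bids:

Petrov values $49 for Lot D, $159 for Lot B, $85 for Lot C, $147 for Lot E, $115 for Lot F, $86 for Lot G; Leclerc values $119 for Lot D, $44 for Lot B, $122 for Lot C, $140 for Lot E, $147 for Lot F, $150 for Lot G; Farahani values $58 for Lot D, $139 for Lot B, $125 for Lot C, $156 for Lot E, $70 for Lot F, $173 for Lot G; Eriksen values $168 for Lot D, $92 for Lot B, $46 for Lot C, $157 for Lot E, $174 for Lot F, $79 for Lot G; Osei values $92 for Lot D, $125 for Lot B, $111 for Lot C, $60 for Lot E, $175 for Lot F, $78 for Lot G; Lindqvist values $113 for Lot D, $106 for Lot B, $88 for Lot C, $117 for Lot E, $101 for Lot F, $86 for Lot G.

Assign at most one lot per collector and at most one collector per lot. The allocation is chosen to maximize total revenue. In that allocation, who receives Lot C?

Optimal: Petrov→Lot B ($159), Leclerc→Lot C ($122), Farahani→Lot G ($173), Eriksen→Lot D ($168), Osei→Lot F ($175), Lindqvist→Lot E ($117) — total 159+122+173+168+175+117 = $914.
Next-best assignment: Petrov→Lot B, Leclerc→Lot E, Farahani→Lot G, Eriksen→Lot D, Osei→Lot F, Lindqvist→Lot C = $903.
Leclerc's own top lot is Lot G ($150), but forcing Leclerc→Lot G and reassigning the rest optimally gives only $896 — worse by 18.

Leclerc receives Lot C.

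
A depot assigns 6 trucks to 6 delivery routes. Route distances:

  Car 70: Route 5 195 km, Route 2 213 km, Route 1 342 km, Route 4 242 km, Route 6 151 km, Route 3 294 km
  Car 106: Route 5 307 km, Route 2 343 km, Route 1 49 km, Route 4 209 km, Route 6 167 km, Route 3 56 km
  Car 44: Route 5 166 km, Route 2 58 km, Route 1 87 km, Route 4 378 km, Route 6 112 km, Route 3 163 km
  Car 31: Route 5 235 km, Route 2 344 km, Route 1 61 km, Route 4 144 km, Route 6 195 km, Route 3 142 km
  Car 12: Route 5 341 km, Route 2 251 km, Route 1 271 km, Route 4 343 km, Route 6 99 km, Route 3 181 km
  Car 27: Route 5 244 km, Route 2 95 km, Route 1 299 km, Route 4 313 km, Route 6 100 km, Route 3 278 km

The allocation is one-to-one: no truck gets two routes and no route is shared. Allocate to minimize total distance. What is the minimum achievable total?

Min total: 676 km

This is the linear assignment problem.
Optimal: Car 70→Route 5 (195 km), Car 106→Route 3 (56 km), Car 44→Route 1 (87 km), Car 31→Route 4 (144 km), Car 12→Route 6 (99 km), Car 27→Route 2 (95 km) — total 195+56+87+144+99+95 = 676 km.
Column-greedy (each route in turn goes to its cheapest remaining truck) gives 847 km, worse by 171.
Next-best assignment: Car 70→Route 4, Car 106→Route 3, Car 44→Route 5, Car 31→Route 1, Car 12→Route 6, Car 27→Route 2 = 719 km.
Swapping Car 106↔Car 31 (Car 106→Route 4 209 km, Car 31→Route 3 142 km) adds 151.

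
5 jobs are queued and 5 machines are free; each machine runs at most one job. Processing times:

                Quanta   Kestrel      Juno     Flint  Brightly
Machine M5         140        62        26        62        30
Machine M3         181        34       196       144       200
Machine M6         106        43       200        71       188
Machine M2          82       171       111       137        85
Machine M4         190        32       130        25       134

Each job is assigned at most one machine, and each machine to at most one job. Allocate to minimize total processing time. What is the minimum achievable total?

Optimal: Quanta→Machine M6 (106 min), Kestrel→Machine M3 (34 min), Juno→Machine M5 (26 min), Flint→Machine M4 (25 min), Brightly→Machine M2 (85 min) — total 106+34+26+25+85 = 276 min.
Min-entry greedy (repeatedly take the single cheapest remaining cell) gives 355 min, worse by 79.
No other one-to-one assignment undercuts 276 min.

Min total: 276 min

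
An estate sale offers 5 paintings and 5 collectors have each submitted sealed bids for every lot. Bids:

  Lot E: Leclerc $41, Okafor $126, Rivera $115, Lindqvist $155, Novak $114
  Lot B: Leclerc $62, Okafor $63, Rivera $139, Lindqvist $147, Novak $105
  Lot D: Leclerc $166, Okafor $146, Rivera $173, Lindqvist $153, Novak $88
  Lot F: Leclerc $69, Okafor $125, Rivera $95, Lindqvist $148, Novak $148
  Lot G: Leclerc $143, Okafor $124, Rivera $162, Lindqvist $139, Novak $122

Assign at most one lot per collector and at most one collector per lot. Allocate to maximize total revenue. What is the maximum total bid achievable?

Maximum total: $749

Optimal: Leclerc→Lot D ($166), Okafor→Lot E ($126), Rivera→Lot G ($162), Lindqvist→Lot B ($147), Novak→Lot F ($148) — total 166+126+162+147+148 = $749.
Max-entry greedy (repeatedly take the single best remaining cell) gives $682, worse by 67.
Next-best assignment: Leclerc→Lot G, Okafor→Lot E, Rivera→Lot D, Lindqvist→Lot B, Novak→Lot F = $737.
Swapping Rivera↔Leclerc (Rivera→Lot D $173, Leclerc→Lot G $143) loses 12.
Checked against all permutations: $749 is optimal.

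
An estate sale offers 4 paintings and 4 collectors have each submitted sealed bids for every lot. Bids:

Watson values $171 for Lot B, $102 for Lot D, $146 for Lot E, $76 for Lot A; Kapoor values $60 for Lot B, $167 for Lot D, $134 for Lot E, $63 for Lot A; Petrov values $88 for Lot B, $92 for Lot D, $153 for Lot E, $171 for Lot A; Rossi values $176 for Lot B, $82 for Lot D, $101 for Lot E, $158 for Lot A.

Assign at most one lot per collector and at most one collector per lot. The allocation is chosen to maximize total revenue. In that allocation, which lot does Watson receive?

This is a one-to-one assignment (maximum-weight bipartite matching).
Optimal: Watson→Lot E ($146), Kapoor→Lot D ($167), Petrov→Lot A ($171), Rossi→Lot B ($176) — total 146+167+171+176 = $660.
Row-greedy (each collector in turn takes its best remaining lot) gives $610, worse by 50.
Next-best assignment: Watson→Lot B, Kapoor→Lot D, Petrov→Lot E, Rossi→Lot A = $649.
Swapping Petrov↔Watson (Petrov→Lot E $153, Watson→Lot A $76) loses 88.
Every other assignment is strictly worse.
Watson's own top lot is Lot B ($171), but forcing Watson→Lot B and reassigning the rest optimally gives only $649 — worse by 11.

Watson receives Lot E.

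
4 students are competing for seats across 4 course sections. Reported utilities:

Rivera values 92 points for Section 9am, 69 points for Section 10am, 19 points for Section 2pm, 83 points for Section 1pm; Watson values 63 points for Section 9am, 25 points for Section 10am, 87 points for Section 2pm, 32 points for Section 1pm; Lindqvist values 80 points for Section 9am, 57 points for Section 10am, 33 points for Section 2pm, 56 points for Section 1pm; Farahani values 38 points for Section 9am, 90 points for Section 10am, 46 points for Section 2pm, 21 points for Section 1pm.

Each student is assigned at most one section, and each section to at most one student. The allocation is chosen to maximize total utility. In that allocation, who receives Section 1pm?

Rivera receives Section 1pm.

Optimal: Rivera→Section 1pm (83 points), Watson→Section 2pm (87 points), Lindqvist→Section 9am (80 points), Farahani→Section 10am (90 points) — total 83+87+80+90 = 340 points.
Row-greedy (each student in turn takes its best remaining section) gives 257 points, worse by 83.
Next-best assignment: Rivera→Section 9am, Watson→Section 2pm, Lindqvist→Section 1pm, Farahani→Section 10am = 325 points.
Swapping Farahani↔Watson (Farahani→Section 2pm 46 points, Watson→Section 10am 25 points) loses 106.
Rivera's own top section is Section 9am (92 points), but forcing Rivera→Section 9am and reassigning the rest optimally gives only 325 points — worse by 15.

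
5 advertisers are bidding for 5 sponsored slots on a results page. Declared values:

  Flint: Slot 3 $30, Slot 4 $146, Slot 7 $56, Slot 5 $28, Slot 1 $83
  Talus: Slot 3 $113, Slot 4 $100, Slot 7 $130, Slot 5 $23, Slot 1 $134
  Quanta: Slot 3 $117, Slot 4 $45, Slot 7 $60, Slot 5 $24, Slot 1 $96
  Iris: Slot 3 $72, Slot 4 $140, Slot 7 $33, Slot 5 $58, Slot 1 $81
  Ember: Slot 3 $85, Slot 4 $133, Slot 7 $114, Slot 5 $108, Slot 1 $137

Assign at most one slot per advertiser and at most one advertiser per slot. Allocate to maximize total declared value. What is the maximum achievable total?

Maximum total: $588

Optimal: Flint→Slot 4 ($146), Talus→Slot 7 ($130), Quanta→Slot 3 ($117), Iris→Slot 5 ($58), Ember→Slot 1 ($137) — total 146+130+117+58+137 = $588.
Next-best assignment: Flint→Slot 4, Talus→Slot 7, Quanta→Slot 3, Iris→Slot 1, Ember→Slot 5 = $582.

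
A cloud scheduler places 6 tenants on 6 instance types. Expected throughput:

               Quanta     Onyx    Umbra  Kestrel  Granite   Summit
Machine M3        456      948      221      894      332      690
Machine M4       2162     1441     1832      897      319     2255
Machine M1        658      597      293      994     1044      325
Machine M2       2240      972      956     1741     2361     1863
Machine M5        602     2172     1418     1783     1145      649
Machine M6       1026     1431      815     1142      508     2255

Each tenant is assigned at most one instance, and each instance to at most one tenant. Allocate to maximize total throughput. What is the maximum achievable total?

Optimal: Quanta→Machine M2 (2240 ops/s), Onyx→Machine M5 (2172 ops/s), Umbra→Machine M4 (1832 ops/s), Kestrel→Machine M3 (894 ops/s), Granite→Machine M1 (1044 ops/s), Summit→Machine M6 (2255 ops/s) — total 2240+2172+1832+894+1044+2255 = 10437 ops/s.
Row-greedy (each tenant in turn takes its best remaining instance) gives 9120 ops/s, worse by 1317.
Next-best assignment: Quanta→Machine M1, Onyx→Machine M5, Umbra→Machine M4, Kestrel→Machine M3, Granite→Machine M2, Summit→Machine M6 = 10172 ops/s.
Swapping Kestrel↔Quanta (Kestrel→Machine M2 1741 ops/s, Quanta→Machine M3 456 ops/s) loses 937.

Max total: 10437 ops/s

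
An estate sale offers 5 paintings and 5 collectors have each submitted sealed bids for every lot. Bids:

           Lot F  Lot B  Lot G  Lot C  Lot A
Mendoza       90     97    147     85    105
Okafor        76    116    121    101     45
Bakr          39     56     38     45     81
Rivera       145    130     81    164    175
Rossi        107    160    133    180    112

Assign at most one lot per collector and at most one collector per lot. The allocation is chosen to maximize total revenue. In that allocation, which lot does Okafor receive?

Okafor receives Lot B.

Optimal: Mendoza→Lot G ($147), Okafor→Lot B ($116), Bakr→Lot A ($81), Rivera→Lot F ($145), Rossi→Lot C ($180) — total 147+116+81+145+180 = $669.
Column-greedy (each lot in turn goes to its best remaining collector) gives $634, worse by 35.
Next-best assignment: Mendoza→Lot G, Okafor→Lot B, Bakr→Lot F, Rivera→Lot A, Rossi→Lot C = $657.
No other one-to-one assignment exceeds $669.
Okafor's own top lot is Lot G ($121), but forcing Okafor→Lot G and reassigning the rest optimally gives only $624 — worse by 45.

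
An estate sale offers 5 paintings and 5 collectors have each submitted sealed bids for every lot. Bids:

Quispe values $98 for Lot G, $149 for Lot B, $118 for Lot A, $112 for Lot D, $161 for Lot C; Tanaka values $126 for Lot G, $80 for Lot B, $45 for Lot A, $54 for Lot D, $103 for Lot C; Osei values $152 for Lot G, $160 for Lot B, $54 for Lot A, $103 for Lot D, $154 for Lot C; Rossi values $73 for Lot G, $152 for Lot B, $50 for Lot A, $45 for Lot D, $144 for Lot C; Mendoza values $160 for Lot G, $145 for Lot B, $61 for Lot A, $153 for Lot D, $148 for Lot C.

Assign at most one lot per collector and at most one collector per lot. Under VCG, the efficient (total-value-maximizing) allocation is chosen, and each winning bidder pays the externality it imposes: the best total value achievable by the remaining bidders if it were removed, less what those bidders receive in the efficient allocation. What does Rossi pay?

Rossi pays $49.

Efficient allocation: Quispe→Lot A ($118), Tanaka→Lot G ($126), Osei→Lot C ($154), Rossi→Lot B ($152), Mendoza→Lot D ($153); total welfare W = $703.
Rossi receives Lot B at value $152, so the others get W − 152 = $551.
Without Rossi: best allocation of the remaining 4 bidders over all 5 lots is Quispe→Lot C ($161), Tanaka→Lot G ($126), Osei→Lot B ($160), Mendoza→Lot D ($153), total $600.
VCG payment = (others' best without Rossi) − (others' welfare with Rossi) = 600 − 551 = $49.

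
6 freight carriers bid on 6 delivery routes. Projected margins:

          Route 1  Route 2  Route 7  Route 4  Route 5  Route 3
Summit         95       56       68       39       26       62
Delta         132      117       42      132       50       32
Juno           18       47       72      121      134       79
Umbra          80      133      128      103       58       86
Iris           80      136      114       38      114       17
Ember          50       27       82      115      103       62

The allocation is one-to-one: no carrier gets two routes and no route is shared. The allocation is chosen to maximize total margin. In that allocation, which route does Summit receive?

Summit receives Route 3.

Treat this as an assignment problem: match each carrier to one route.
Optimal: Summit→Route 3 ($62k), Delta→Route 1 ($132k), Juno→Route 5 ($134k), Umbra→Route 7 ($128k), Iris→Route 2 ($136k), Ember→Route 4 ($115k) — total 62+132+134+128+136+115 = $707k.
Row-greedy (each carrier in turn takes its best remaining route) gives $670k, worse by 37.
Next-best assignment: Summit→Route 3, Delta→Route 1, Juno→Route 5, Umbra→Route 2, Iris→Route 7, Ember→Route 4 = $690k.
Summit's own top route is Route 1 ($95k), but forcing Summit→Route 1 and reassigning the rest optimally gives only $687k — worse by 20.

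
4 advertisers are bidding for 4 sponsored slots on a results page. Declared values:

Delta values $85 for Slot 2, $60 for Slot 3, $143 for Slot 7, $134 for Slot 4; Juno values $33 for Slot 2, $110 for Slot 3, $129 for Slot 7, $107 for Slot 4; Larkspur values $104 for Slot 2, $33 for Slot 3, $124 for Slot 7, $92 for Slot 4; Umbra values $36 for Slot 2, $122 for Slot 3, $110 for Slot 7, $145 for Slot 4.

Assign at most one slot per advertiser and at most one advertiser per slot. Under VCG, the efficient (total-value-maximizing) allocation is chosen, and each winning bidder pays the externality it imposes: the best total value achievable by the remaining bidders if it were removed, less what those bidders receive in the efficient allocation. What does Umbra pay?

Efficient allocation: Delta→Slot 7 ($143), Juno→Slot 3 ($110), Larkspur→Slot 2 ($104), Umbra→Slot 4 ($145); total welfare W = $502.
Umbra receives Slot 4 at value $145, so the others get W − 145 = $357.
Without Umbra: best allocation of the remaining 3 bidders over all 4 slots is Delta→Slot 4 ($134), Juno→Slot 3 ($110), Larkspur→Slot 7 ($124), total $368.
VCG payment = (others' best without Umbra) − (others' welfare with Umbra) = 368 − 357 = $11.

Umbra pays $11.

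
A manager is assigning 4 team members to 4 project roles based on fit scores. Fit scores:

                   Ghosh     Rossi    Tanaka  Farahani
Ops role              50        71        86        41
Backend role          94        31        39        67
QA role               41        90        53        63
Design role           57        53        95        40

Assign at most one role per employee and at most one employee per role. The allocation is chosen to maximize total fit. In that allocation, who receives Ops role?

Optimal: Ghosh→Backend role (94 pts), Rossi→Ops role (71 pts), Tanaka→Design role (95 pts), Farahani→QA role (63 pts) — total 94+71+95+63 = 323 pts.
Max-entry greedy (repeatedly take the single best remaining cell) gives 320 pts, worse by 3.
Swapping Farahani↔Tanaka (Farahani→Design role 40 pts, Tanaka→QA role 53 pts) loses 65.
No other one-to-one assignment exceeds 323 pts.
Rossi's own top role is QA role (90 pts), but forcing Rossi→QA role and reassigning the rest optimally gives only 320 pts — worse by 3.

Rossi receives Ops role.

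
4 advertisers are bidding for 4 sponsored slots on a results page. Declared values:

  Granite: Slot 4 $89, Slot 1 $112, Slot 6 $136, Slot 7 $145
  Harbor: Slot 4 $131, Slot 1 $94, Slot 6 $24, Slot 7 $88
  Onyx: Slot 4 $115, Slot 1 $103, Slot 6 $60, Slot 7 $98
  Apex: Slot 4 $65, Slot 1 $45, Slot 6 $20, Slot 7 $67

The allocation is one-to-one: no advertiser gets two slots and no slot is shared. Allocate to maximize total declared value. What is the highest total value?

This is the linear assignment problem.
Optimal: Granite→Slot 6 ($136), Harbor→Slot 4 ($131), Onyx→Slot 1 ($103), Apex→Slot 7 ($67) — total 136+131+103+67 = $437.
Every other assignment is strictly worse.

Max total: $437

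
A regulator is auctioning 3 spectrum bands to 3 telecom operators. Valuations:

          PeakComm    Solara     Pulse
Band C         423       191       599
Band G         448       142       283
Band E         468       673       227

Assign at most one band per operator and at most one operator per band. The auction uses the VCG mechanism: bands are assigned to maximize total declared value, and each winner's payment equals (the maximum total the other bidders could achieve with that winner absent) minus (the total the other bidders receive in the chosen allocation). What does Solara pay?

Efficient allocation: PeakComm→Band G ($448M), Solara→Band E ($673M), Pulse→Band C ($599M); total welfare W = $1720M.
Solara receives Band E at value $673M, so the others get W − 673 = $1047M.
Without Solara: best allocation of the remaining 2 bidders over all 3 bands is PeakComm→Band E ($468M), Pulse→Band C ($599M), total $1067M.
VCG payment = (others' best without Solara) − (others' welfare with Solara) = 1067 − 1047 = $20M.

Solara pays $20M.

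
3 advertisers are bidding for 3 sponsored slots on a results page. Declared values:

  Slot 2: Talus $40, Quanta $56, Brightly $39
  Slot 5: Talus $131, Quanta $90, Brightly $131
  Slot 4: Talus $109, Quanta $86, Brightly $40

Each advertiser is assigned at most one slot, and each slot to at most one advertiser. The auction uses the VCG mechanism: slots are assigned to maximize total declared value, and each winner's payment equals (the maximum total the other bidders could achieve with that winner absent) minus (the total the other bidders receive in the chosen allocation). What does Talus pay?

Efficient allocation: Talus→Slot 4 ($109), Quanta→Slot 2 ($56), Brightly→Slot 5 ($131); total welfare W = $296.
Talus receives Slot 4 at value $109, so the others get W − 109 = $187.
Without Talus: best allocation of the remaining 2 bidders over all 3 slots is Quanta→Slot 4 ($86), Brightly→Slot 5 ($131), total $217.
VCG payment = (others' best without Talus) − (others' welfare with Talus) = 217 − 187 = $30.

Talus pays $30.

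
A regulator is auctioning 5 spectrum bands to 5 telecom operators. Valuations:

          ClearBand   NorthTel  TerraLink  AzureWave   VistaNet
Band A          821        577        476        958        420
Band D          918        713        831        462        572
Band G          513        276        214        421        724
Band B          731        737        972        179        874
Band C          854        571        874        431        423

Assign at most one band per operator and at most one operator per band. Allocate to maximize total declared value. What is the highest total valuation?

Maximum total: $4221M

Optimal: ClearBand→Band C ($854M), NorthTel→Band D ($713M), TerraLink→Band B ($972M), AzureWave→Band A ($958M), VistaNet→Band G ($724M) — total 854+713+972+958+724 = $4221M.
Max-entry greedy (repeatedly take the single best remaining cell) gives $4143M, worse by 78.
Checked against all permutations: $4221M is optimal.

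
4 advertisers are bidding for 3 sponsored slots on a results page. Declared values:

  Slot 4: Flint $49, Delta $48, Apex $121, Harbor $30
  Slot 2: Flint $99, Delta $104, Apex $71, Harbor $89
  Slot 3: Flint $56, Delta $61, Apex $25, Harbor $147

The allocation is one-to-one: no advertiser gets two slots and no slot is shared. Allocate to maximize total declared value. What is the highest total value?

Optimal: Apex→Slot 4 ($121), Delta→Slot 2 ($104), Harbor→Slot 3 ($147) — total 121+104+147 = $372.
Row-greedy (each advertiser in turn takes its best remaining slot) gives $281, worse by 91.
Next-best assignment: Apex→Slot 4, Flint→Slot 2, Harbor→Slot 3 = $367.

Max total: $372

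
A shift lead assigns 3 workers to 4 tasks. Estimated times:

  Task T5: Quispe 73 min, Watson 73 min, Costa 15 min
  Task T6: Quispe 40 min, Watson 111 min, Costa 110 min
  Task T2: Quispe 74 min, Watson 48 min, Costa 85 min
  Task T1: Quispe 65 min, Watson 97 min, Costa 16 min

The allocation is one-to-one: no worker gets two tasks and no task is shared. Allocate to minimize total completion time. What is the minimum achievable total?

Min total: 103 min

This is a one-to-one assignment (minimum-cost bipartite matching).
Optimal: Quispe→Task T6 (40 min), Watson→Task T2 (48 min), Costa→Task T5 (15 min) — total 40+48+15 = 103 min.
Swapping Costa↔Quispe (Costa→Task T6 110 min, Quispe→Task T5 73 min) adds 128.
Checked against all permutations: 103 min is optimal.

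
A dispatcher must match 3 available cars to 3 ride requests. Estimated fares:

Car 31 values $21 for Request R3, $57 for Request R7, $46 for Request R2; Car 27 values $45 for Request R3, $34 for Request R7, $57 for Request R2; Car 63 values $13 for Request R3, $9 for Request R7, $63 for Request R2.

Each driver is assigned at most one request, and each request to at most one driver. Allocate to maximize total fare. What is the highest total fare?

Optimal: Car 31→Request R7 ($57), Car 27→Request R3 ($45), Car 63→Request R2 ($63) — total 57+45+63 = $165.
Row-greedy (each driver in turn takes its best remaining request) gives $127, worse by 38.
Next-best assignment: Car 31→Request R7, Car 27→Request R2, Car 63→Request R3 = $127.
Every other assignment is strictly worse.

Max total: $165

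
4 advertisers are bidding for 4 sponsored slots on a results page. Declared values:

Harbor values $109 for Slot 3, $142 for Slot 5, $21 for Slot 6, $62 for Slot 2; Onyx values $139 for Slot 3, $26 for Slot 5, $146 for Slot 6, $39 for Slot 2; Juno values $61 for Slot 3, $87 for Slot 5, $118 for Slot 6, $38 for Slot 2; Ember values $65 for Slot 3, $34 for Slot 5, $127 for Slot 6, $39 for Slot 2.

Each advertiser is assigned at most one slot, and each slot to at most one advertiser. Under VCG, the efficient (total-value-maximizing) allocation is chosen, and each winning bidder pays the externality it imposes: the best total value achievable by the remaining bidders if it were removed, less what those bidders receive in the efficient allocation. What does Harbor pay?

Harbor pays $49.

Efficient allocation: Harbor→Slot 5 ($142), Onyx→Slot 3 ($139), Juno→Slot 2 ($38), Ember→Slot 6 ($127); total welfare W = $446.
Harbor receives Slot 5 at value $142, so the others get W − 142 = $304.
Without Harbor: best allocation of the remaining 3 bidders over all 4 slots is Onyx→Slot 3 ($139), Juno→Slot 5 ($87), Ember→Slot 6 ($127), total $353.
VCG payment = (others' best without Harbor) − (others' welfare with Harbor) = 353 − 304 = $49.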